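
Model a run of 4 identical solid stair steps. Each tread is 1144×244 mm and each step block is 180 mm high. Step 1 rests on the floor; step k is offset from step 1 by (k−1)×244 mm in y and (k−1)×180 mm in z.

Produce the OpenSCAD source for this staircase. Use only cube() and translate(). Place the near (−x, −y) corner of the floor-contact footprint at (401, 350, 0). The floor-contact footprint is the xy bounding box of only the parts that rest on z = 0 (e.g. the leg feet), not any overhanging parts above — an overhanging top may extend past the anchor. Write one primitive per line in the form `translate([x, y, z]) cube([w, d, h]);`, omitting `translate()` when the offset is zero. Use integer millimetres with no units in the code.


translate([401, 350, 0]) cube([1144, 244, 180]);
translate([401, 594, 180]) cube([1144, 244, 180]);
translate([401, 838, 360]) cube([1144, 244, 180]);
translate([401, 1082, 540]) cube([1144, 244, 180]);


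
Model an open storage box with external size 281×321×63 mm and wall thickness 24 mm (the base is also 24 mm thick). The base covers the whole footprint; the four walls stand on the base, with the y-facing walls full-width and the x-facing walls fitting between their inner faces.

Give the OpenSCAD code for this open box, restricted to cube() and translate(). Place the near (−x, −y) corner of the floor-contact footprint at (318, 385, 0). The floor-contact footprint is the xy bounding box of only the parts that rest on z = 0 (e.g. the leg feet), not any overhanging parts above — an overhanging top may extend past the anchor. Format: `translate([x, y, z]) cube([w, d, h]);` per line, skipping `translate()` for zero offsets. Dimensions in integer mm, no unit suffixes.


translate([318, 385, 0]) cube([281, 321, 24]);
translate([318, 385, 24]) cube([281, 24, 39]);
translate([318, 682, 24]) cube([281, 24, 39]);
translate([318, 409, 24]) cube([24, 273, 39]);
translate([575, 409, 24]) cube([24, 273, 39]);


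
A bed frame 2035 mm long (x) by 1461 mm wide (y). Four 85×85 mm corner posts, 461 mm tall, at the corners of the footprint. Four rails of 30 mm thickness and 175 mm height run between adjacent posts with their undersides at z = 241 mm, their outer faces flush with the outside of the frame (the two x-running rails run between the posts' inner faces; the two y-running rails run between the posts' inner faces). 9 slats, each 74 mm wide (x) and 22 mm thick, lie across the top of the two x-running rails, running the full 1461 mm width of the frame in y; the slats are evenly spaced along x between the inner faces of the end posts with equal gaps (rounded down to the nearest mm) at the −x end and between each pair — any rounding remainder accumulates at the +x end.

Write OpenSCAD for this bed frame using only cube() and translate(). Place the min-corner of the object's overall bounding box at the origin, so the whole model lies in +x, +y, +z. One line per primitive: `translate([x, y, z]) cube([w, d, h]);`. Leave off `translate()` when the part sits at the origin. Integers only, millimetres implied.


cube([85, 85, 461]);
translate([0, 1376, 0]) cube([85, 85, 461]);
translate([1950, 0, 0]) cube([85, 85, 461]);
translate([1950, 1376, 0]) cube([85, 85, 461]);
translate([85, 0, 241]) cube([1865, 30, 175]);
translate([85, 1431, 241]) cube([1865, 30, 175]);
translate([0, 85, 241]) cube([30, 1291, 175]);
translate([2005, 85, 241]) cube([30, 1291, 175]);
translate([204, 0, 416]) cube([74, 1461, 22]);
translate([397, 0, 416]) cube([74, 1461, 22]);
translate([590, 0, 416]) cube([74, 1461, 22]);
translate([783, 0, 416]) cube([74, 1461, 22]);
translate([976, 0, 416]) cube([74, 1461, 22]);
translate([1169, 0, 416]) cube([74, 1461, 22]);
translate([1362, 0, 416]) cube([74, 1461, 22]);
translate([1555, 0, 416]) cube([74, 1461, 22]);
translate([1748, 0, 416]) cube([74, 1461, 22]);


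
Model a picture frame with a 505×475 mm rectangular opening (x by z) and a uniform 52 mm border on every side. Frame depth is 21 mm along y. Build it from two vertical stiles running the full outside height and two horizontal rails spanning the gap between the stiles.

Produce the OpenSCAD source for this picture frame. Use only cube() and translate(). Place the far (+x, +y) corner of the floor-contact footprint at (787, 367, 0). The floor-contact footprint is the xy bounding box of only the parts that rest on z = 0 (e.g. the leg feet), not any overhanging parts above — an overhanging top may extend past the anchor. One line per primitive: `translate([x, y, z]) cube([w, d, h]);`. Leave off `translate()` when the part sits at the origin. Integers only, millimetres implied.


translate([178, 346, 0]) cube([52, 21, 579]);
translate([735, 346, 0]) cube([52, 21, 579]);
translate([230, 346, 0]) cube([505, 21, 52]);
translate([230, 346, 527]) cube([505, 21, 52]);


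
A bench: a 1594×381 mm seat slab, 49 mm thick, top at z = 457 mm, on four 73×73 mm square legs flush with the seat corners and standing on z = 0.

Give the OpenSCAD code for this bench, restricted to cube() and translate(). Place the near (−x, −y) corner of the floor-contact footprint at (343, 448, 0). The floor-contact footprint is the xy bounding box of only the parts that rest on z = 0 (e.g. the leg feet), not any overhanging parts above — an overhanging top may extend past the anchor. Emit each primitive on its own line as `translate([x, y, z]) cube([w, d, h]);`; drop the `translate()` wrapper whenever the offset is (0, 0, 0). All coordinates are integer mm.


translate([343, 448, 408]) cube([1594, 381, 49]);
translate([343, 448, 0]) cube([73, 73, 408]);
translate([343, 756, 0]) cube([73, 73, 408]);
translate([1864, 448, 0]) cube([73, 73, 408]);
translate([1864, 756, 0]) cube([73, 73, 408]);


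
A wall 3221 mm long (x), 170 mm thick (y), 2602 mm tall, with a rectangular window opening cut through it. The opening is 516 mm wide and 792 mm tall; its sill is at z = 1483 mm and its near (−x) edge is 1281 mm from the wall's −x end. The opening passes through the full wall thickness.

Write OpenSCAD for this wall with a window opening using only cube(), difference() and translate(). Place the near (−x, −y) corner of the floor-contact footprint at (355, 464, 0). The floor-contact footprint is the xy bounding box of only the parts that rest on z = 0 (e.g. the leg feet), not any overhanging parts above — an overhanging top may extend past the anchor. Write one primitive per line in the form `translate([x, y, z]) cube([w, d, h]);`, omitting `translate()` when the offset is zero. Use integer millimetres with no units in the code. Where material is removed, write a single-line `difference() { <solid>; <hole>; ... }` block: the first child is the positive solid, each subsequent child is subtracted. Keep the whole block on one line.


difference() { translate([355, 464, 0]) cube([3221, 170, 2602]); translate([1636, 464, 1483]) cube([516, 170, 792]); }


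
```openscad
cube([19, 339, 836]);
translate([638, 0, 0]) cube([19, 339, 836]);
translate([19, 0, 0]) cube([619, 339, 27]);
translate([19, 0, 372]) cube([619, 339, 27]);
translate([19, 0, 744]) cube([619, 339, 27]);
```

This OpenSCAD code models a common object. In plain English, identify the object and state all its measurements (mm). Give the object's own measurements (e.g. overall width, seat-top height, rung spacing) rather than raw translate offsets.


An open bookshelf. Two side panels, each 19 mm thick, 339 mm deep and 836 mm tall, stand 657 mm apart (outside-to-outside). Between them sit 3 shelves, each 27 mm thick and 339 mm deep, spanning the full gap between the sides. The bottom shelf rests on the floor (its underside at z = 0) and the clear gap between one shelf's top and the next shelf's underside is 345 mm.


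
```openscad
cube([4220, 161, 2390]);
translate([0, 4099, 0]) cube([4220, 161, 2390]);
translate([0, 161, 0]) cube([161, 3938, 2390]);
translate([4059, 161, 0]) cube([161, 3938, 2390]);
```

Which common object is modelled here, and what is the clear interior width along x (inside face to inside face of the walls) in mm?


A house (or room) frame. The interior width is 3898 mm.

Four 2390 mm walls enclosing a rectangle with no floor or roof — a room or house frame. Outside width is 4220 mm and wall thickness is 161 mm, so the interior width is 4220 − 2 × 161 = 3898 mm.


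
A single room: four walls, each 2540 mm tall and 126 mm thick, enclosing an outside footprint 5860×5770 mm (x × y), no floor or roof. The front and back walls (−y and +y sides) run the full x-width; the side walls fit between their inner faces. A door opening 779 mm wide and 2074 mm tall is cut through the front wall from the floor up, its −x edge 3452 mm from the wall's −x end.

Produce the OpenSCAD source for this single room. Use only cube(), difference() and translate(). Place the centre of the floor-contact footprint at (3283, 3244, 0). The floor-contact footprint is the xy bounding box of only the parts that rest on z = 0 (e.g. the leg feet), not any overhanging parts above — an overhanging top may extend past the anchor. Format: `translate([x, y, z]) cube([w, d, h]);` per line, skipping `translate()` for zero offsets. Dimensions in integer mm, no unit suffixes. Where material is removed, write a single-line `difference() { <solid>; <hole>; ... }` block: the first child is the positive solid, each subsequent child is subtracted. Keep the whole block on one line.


difference() { translate([353, 359, 0]) cube([5860, 126, 2540]); translate([3805, 359, 0]) cube([779, 126, 2074]); }
translate([353, 6003, 0]) cube([5860, 126, 2540]);
translate([353, 485, 0]) cube([126, 5518, 2540]);
translate([6087, 485, 0]) cube([126, 5518, 2540]);


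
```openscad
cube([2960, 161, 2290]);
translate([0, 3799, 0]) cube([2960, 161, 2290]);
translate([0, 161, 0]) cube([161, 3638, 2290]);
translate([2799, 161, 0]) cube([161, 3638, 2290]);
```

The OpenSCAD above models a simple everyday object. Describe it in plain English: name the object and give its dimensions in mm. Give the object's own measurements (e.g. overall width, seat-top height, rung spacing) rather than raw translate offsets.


The wall frame of a small rectangular building: four walls, each 2290 mm tall and 161 mm thick, enclosing a footprint 2960 mm (x) by 3960 mm (y) outside-to-outside, with no floor or roof. The front and back walls (the −y and +y sides) span the full width; the two side walls fit between them.


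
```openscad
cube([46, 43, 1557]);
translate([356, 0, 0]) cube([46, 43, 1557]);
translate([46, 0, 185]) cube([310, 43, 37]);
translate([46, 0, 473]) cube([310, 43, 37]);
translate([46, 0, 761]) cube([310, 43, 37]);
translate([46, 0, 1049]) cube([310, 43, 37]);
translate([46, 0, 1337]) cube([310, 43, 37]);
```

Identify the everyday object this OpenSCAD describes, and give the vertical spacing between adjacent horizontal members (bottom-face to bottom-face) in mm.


A ladder. The rung spacing is 288 mm.

Two tall 46×43 posts with 5 short bars between them — a ladder. Adjacent rungs sit at z = 185 and z = 473, so the spacing is 473 − 185 = 288 mm.


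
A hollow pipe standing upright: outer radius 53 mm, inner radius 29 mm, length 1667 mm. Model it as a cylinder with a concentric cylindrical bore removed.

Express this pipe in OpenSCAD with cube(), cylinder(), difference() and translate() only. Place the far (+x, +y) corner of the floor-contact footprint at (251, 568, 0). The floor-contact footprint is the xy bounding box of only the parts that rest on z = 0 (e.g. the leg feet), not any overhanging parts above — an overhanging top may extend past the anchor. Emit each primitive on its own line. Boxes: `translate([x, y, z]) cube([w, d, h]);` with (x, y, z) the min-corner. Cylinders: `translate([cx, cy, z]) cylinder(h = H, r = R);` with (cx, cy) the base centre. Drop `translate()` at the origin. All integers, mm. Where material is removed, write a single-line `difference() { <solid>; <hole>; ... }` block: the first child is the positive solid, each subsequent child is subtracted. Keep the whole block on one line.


difference() { translate([198, 515, 0]) cylinder(h = 1667, r = 53); translate([198, 515, 0]) cylinder(h = 1667, r = 29); }


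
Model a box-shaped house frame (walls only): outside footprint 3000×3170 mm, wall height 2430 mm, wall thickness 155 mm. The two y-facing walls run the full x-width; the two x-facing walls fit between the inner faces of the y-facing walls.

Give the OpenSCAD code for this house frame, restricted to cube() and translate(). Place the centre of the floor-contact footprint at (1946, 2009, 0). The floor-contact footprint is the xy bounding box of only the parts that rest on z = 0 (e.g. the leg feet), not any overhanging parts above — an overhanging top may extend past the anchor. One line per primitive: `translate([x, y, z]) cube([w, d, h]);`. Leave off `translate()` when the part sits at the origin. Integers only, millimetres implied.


translate([446, 424, 0]) cube([3000, 155, 2430]);
translate([446, 3439, 0]) cube([3000, 155, 2430]);
translate([446, 579, 0]) cube([155, 2860, 2430]);
translate([3291, 579, 0]) cube([155, 2860, 2430]);


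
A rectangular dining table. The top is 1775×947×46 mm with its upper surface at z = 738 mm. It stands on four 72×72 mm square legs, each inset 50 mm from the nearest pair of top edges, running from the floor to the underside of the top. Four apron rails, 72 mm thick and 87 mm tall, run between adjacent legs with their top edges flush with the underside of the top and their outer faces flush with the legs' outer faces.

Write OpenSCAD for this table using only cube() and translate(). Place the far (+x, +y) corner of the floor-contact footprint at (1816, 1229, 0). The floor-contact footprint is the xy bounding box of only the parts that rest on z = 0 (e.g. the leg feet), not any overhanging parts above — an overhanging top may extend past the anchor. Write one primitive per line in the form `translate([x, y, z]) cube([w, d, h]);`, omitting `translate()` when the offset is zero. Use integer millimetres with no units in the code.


// leg_h = 738 - 46 = 692
// apron z = 692 - 87 = 605
translate([91, 332, 692]) cube([1775, 947, 46]);
translate([141, 382, 0]) cube([72, 72, 692]);
translate([1744, 382, 0]) cube([72, 72, 692]);
translate([141, 1157, 0]) cube([72, 72, 692]);
translate([1744, 1157, 0]) cube([72, 72, 692]);
translate([213, 382, 605]) cube([1531, 72, 87]);
translate([213, 1157, 605]) cube([1531, 72, 87]);
translate([141, 454, 605]) cube([72, 703, 87]);
translate([1744, 454, 605]) cube([72, 703, 87]);


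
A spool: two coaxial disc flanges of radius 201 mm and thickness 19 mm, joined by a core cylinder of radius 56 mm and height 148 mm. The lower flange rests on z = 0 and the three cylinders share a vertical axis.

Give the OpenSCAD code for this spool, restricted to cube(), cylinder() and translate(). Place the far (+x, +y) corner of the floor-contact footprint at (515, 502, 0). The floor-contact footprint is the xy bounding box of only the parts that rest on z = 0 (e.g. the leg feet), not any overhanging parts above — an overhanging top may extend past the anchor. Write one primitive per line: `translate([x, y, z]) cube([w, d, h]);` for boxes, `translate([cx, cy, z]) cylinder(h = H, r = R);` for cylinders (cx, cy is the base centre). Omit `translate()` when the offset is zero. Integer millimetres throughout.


translate([314, 301, 0]) cylinder(h = 19, r = 201);
translate([314, 301, 19]) cylinder(h = 148, r = 56);
translate([314, 301, 167]) cylinder(h = 19, r = 201);


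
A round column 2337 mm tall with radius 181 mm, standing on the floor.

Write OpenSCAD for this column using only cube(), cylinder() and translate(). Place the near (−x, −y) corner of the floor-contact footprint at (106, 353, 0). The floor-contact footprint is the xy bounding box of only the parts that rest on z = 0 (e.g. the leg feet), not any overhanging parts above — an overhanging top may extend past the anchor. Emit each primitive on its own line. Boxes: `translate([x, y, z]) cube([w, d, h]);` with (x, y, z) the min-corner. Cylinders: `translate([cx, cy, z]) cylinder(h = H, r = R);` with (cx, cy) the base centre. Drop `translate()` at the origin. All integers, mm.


translate([287, 534, 0]) cylinder(h = 2337, r = 181);


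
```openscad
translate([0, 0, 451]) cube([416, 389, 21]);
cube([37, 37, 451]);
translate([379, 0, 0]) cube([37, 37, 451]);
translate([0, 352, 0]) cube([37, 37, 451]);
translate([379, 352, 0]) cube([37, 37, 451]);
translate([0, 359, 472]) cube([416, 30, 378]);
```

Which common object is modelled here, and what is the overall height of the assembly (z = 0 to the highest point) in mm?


A chair. The overall height is 850 mm.

A slab on four corner posts with a tall panel at the back — a chair. The seat slab sits at z = 451 with thickness 21, and the 378 mm backrest starts at the seat top, so the overall height is 451 + 21 + 378 = 850 mm.


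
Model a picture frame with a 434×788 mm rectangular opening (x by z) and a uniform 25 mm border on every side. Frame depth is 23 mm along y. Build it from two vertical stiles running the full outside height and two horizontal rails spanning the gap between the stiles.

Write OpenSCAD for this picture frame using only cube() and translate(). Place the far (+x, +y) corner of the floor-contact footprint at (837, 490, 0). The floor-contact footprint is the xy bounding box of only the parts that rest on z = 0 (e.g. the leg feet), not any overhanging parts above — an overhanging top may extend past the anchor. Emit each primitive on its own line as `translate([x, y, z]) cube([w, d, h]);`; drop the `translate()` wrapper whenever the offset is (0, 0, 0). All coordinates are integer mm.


translate([353, 467, 0]) cube([25, 23, 838]);
translate([812, 467, 0]) cube([25, 23, 838]);
translate([378, 467, 0]) cube([434, 23, 25]);
translate([378, 467, 813]) cube([434, 23, 25]);


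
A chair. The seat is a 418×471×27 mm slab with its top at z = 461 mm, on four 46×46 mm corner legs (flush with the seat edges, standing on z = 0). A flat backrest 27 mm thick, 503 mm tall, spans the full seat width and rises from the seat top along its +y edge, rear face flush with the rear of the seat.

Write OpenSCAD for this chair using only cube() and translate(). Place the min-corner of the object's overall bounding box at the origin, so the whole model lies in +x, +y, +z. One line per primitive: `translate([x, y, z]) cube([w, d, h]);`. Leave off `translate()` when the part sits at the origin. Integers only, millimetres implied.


// leg_h = 461 - 27 = 434
translate([0, 0, 434]) cube([418, 471, 27]);
cube([46, 46, 434]);
translate([372, 0, 0]) cube([46, 46, 434]);
translate([0, 425, 0]) cube([46, 46, 434]);
translate([372, 425, 0]) cube([46, 46, 434]);
translate([0, 444, 461]) cube([418, 27, 503]);


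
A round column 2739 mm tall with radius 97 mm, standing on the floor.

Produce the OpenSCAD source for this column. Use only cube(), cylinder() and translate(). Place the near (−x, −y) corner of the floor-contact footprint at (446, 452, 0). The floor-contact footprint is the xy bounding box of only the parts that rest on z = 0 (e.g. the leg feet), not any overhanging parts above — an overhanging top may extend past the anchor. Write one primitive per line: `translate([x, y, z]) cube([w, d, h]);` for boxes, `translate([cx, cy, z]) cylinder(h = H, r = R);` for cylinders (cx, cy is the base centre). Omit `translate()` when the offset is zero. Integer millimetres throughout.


translate([543, 549, 0]) cylinder(h = 2739, r = 97);


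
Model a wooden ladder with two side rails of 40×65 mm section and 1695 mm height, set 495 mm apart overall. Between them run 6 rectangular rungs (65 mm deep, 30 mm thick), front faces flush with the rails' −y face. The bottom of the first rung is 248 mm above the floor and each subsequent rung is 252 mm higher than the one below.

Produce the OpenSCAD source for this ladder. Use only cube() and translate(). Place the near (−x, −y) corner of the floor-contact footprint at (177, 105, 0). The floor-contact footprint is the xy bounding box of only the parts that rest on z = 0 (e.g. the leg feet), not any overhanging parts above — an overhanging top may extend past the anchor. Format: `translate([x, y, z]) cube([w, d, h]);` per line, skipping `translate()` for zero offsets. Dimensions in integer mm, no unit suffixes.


// rung span = 495 - 2*40 = 415
// rung[k] z = 248 + k*252
translate([177, 105, 0]) cube([40, 65, 1695]);
translate([632, 105, 0]) cube([40, 65, 1695]);
translate([217, 105, 248]) cube([415, 65, 30]);
translate([217, 105, 500]) cube([415, 65, 30]);
translate([217, 105, 752]) cube([415, 65, 30]);
translate([217, 105, 1004]) cube([415, 65, 30]);
translate([217, 105, 1256]) cube([415, 65, 30]);
translate([217, 105, 1508]) cube([415, 65, 30]);


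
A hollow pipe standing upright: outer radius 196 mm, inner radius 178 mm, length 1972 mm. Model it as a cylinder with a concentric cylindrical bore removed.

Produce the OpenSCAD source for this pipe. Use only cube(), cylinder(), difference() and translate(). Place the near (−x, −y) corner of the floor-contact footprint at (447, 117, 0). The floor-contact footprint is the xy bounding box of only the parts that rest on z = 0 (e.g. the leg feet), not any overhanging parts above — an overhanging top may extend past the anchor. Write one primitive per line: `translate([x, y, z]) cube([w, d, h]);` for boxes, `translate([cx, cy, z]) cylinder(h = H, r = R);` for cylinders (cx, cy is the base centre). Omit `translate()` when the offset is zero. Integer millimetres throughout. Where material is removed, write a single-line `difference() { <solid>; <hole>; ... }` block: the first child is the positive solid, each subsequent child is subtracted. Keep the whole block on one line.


difference() { translate([643, 313, 0]) cylinder(h = 1972, r = 196); translate([643, 313, 0]) cylinder(h = 1972, r = 178); }


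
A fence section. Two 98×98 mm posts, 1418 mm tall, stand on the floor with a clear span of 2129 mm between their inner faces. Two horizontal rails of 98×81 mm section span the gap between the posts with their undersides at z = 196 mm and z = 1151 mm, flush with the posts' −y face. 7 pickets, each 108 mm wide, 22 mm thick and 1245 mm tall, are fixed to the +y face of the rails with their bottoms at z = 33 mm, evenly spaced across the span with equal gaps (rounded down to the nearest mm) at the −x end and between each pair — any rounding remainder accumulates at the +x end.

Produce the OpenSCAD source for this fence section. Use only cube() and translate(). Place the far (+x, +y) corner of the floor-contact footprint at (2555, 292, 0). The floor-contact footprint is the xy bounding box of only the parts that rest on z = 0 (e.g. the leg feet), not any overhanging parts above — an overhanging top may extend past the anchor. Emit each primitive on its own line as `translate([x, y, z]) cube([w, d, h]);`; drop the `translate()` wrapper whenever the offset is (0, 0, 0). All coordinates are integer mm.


translate([230, 194, 0]) cube([98, 98, 1418]);
translate([2457, 194, 0]) cube([98, 98, 1418]);
translate([328, 194, 196]) cube([2129, 98, 81]);
translate([328, 194, 1151]) cube([2129, 98, 81]);
translate([499, 292, 33]) cube([108, 22, 1245]);
translate([778, 292, 33]) cube([108, 22, 1245]);
translate([1057, 292, 33]) cube([108, 22, 1245]);
translate([1336, 292, 33]) cube([108, 22, 1245]);
translate([1615, 292, 33]) cube([108, 22, 1245]);
translate([1894, 292, 33]) cube([108, 22, 1245]);
translate([2173, 292, 33]) cube([108, 22, 1245]);


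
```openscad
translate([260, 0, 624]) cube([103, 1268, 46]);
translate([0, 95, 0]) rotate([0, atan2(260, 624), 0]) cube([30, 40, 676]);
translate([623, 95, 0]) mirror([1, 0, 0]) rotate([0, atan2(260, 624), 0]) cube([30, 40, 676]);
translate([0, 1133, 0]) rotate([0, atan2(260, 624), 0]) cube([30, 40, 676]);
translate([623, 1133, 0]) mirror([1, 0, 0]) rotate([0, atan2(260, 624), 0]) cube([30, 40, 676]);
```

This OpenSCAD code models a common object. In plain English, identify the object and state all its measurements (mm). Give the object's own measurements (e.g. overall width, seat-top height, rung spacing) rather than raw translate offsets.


A sawhorse. A 103×1268×46 mm beam (x, y, z) sits on two A-frame leg pairs. Each pair is two raked legs of 30×40 mm section (40 mm along y) splaying symmetrically in x. Each leg rises 624 mm vertically over 260 mm of horizontal reach and is 676 mm long along its own axis. Every leg's outer bottom edge rests on the floor and its outer top edge meets a bottom edge of the beam — the left legs (tilting toward +x) meet the beam's −x bottom edge, the right legs (their mirror images, tilting toward −x) meet its +x bottom edge — so the leg tops tuck under the beam, the beam's underside is 624 mm above the floor, and the feet are 623 mm apart outside-to-outside with the beam centred between them. The two leg pairs are set in 95 mm from either end of the beam.


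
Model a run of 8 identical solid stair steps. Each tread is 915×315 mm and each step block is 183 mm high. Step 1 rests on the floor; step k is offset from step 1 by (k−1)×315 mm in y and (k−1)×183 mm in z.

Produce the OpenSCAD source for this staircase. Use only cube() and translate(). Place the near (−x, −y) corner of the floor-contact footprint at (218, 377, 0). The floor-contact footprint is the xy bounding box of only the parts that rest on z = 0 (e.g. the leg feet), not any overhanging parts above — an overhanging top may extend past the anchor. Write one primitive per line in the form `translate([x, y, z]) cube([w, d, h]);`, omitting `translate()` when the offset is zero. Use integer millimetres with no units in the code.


translate([218, 377, 0]) cube([915, 315, 183]);
translate([218, 692, 183]) cube([915, 315, 183]);
translate([218, 1007, 366]) cube([915, 315, 183]);
translate([218, 1322, 549]) cube([915, 315, 183]);
translate([218, 1637, 732]) cube([915, 315, 183]);
translate([218, 1952, 915]) cube([915, 315, 183]);
translate([218, 2267, 1098]) cube([915, 315, 183]);
translate([218, 2582, 1281]) cube([915, 315, 183]);


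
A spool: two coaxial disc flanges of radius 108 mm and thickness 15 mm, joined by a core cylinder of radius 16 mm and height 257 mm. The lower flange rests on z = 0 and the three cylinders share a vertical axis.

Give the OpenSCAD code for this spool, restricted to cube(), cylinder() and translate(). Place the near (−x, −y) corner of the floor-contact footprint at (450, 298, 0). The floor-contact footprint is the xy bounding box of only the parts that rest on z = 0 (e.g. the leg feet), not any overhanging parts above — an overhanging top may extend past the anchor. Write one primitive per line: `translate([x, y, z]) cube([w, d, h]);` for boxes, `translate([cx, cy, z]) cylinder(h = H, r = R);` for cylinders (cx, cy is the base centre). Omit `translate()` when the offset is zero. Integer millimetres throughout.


translate([558, 406, 0]) cylinder(h = 15, r = 108);
translate([558, 406, 15]) cylinder(h = 257, r = 16);
translate([558, 406, 272]) cylinder(h = 15, r = 108);


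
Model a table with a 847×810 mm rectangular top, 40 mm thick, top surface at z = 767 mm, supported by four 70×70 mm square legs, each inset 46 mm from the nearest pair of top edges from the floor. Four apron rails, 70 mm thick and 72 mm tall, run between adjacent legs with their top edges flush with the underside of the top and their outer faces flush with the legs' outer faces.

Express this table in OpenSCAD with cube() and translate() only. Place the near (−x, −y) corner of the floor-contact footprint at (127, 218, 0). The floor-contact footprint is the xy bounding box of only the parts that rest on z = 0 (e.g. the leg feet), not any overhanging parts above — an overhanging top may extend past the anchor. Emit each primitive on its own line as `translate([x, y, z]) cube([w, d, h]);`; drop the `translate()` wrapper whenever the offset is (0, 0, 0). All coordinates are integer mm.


// leg_h = 767 - 40 = 727
// apron z = 727 - 72 = 655
translate([81, 172, 727]) cube([847, 810, 40]);
translate([127, 218, 0]) cube([70, 70, 727]);
translate([812, 218, 0]) cube([70, 70, 727]);
translate([127, 866, 0]) cube([70, 70, 727]);
translate([812, 866, 0]) cube([70, 70, 727]);
translate([197, 218, 655]) cube([615, 70, 72]);
translate([197, 866, 655]) cube([615, 70, 72]);
translate([127, 288, 655]) cube([70, 578, 72]);
translate([812, 288, 655]) cube([70, 578, 72]);


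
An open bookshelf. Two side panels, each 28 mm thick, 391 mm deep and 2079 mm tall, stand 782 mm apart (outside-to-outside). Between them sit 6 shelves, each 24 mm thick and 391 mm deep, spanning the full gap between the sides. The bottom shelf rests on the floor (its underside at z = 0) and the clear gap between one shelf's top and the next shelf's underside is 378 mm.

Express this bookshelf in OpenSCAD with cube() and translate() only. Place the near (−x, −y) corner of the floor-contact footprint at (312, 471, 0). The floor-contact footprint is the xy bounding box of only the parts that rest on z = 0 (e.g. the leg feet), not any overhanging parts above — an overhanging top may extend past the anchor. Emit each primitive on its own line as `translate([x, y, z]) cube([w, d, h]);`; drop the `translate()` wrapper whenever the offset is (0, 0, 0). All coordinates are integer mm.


translate([312, 471, 0]) cube([28, 391, 2079]);
translate([1066, 471, 0]) cube([28, 391, 2079]);
translate([340, 471, 0]) cube([726, 391, 24]);
translate([340, 471, 402]) cube([726, 391, 24]);
translate([340, 471, 804]) cube([726, 391, 24]);
translate([340, 471, 1206]) cube([726, 391, 24]);
translate([340, 471, 1608]) cube([726, 391, 24]);
translate([340, 471, 2010]) cube([726, 391, 24]);


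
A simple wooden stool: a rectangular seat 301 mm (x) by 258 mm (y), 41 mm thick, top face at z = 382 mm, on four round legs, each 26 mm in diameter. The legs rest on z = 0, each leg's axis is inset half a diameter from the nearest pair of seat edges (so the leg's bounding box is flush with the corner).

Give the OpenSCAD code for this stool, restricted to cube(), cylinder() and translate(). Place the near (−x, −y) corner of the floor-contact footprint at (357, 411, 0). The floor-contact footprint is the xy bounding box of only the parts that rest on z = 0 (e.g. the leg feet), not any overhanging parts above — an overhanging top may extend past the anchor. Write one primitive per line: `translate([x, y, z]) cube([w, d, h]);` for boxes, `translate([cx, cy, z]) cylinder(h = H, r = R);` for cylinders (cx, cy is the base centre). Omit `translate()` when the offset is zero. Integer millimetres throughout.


translate([357, 411, 341]) cube([301, 258, 41]);
translate([370, 424, 0]) cylinder(h = 341, r = 13);
translate([645, 424, 0]) cylinder(h = 341, r = 13);
translate([370, 656, 0]) cylinder(h = 341, r = 13);
translate([645, 656, 0]) cylinder(h = 341, r = 13);


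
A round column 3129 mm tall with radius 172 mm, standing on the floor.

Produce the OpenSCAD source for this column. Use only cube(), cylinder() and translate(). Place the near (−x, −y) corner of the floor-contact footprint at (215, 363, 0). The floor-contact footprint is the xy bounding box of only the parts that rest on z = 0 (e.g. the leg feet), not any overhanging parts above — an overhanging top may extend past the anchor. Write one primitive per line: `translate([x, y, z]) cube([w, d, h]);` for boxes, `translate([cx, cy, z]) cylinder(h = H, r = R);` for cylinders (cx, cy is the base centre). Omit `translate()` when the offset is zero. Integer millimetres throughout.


translate([387, 535, 0]) cylinder(h = 3129, r = 172);


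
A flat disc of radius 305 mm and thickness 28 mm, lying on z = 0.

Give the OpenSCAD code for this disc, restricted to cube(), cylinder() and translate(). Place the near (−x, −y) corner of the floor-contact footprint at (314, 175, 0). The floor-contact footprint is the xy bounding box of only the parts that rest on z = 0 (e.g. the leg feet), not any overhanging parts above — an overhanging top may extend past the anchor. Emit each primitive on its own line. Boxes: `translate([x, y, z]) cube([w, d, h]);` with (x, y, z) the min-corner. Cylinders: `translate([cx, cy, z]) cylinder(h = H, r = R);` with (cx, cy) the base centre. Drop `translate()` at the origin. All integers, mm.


translate([619, 480, 0]) cylinder(h = 28, r = 305);


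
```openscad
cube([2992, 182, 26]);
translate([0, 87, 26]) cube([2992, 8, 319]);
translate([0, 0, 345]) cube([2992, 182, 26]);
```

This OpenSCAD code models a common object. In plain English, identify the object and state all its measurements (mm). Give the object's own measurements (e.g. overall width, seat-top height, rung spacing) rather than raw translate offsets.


An I-beam lying along x, 2992 mm long. Overall section height 371 mm. Two flanges 182 mm wide (y) and 26 mm thick, one on the floor and one at the top; a web 8 mm thick runs between them, centred on the flange width.


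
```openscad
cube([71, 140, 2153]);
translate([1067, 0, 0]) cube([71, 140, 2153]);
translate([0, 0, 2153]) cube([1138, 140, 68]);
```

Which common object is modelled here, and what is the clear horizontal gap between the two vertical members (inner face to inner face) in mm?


A door frame. The clear opening width is 996 mm.

Two 2153 mm tall posts with a header on top — a door frame. The left jamb is 71 mm wide at x = 0; the right jamb starts at x = 1067. The clear opening is 1067 − 71 = 996 mm.


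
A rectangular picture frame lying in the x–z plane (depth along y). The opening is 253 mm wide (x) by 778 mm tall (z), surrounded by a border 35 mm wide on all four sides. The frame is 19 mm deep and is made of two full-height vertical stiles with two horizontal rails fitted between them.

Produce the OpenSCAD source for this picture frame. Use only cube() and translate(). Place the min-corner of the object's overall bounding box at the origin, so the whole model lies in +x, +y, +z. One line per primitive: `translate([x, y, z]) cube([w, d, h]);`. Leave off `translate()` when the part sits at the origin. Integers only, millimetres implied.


cube([35, 19, 848]);
translate([288, 0, 0]) cube([35, 19, 848]);
translate([35, 0, 0]) cube([253, 19, 35]);
translate([35, 0, 813]) cube([253, 19, 35]);


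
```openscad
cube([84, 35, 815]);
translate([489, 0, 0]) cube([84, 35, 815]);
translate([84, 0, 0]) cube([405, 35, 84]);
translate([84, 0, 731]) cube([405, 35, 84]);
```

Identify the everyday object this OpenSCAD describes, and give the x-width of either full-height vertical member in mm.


A picture frame. The border width is 84 mm.

Four thin pieces enclosing a rectangular opening — a picture frame. The two full-height stiles are 815 mm tall; the top rail sits at z = 731 and is 84 mm tall, so the border above the opening is 815 − 731 = 84 mm, matching the stile x-width.


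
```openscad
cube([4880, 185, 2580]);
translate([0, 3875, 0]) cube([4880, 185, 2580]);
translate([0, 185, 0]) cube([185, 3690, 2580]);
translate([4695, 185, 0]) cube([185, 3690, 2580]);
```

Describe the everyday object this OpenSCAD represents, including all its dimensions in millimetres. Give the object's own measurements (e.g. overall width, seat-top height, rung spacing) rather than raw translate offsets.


The wall frame of a small rectangular building: four walls, each 2580 mm tall and 185 mm thick, enclosing a footprint 4880 mm (x) by 4060 mm (y) outside-to-outside, with no floor or roof. The front and back walls (the −y and +y sides) span the full width; the two side walls fit between them.


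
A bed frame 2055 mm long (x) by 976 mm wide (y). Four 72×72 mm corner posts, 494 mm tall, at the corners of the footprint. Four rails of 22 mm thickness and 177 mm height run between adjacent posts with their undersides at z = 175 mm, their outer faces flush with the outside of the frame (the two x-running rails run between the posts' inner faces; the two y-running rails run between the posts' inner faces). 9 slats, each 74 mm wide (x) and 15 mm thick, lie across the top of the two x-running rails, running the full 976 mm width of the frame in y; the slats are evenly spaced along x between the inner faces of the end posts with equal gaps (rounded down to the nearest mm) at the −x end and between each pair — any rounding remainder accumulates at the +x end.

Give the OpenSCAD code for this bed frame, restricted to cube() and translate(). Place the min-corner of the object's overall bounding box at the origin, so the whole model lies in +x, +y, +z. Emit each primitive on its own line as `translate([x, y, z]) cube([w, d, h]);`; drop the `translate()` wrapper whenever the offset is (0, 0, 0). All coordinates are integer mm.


cube([72, 72, 494]);
translate([0, 904, 0]) cube([72, 72, 494]);
translate([1983, 0, 0]) cube([72, 72, 494]);
translate([1983, 904, 0]) cube([72, 72, 494]);
translate([72, 0, 175]) cube([1911, 22, 177]);
translate([72, 954, 175]) cube([1911, 22, 177]);
translate([0, 72, 175]) cube([22, 832, 177]);
translate([2033, 72, 175]) cube([22, 832, 177]);
translate([196, 0, 352]) cube([74, 976, 15]);
translate([394, 0, 352]) cube([74, 976, 15]);
translate([592, 0, 352]) cube([74, 976, 15]);
translate([790, 0, 352]) cube([74, 976, 15]);
translate([988, 0, 352]) cube([74, 976, 15]);
translate([1186, 0, 352]) cube([74, 976, 15]);
translate([1384, 0, 352]) cube([74, 976, 15]);
translate([1582, 0, 352]) cube([74, 976, 15]);
translate([1780, 0, 352]) cube([74, 976, 15]);


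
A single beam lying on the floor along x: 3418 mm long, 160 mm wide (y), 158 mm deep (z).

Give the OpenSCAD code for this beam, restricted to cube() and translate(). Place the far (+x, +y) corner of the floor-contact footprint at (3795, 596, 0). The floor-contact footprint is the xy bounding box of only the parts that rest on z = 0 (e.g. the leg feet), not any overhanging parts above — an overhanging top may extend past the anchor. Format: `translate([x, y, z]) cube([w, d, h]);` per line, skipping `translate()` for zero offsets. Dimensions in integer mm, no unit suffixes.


translate([377, 436, 0]) cube([3418, 160, 158]);


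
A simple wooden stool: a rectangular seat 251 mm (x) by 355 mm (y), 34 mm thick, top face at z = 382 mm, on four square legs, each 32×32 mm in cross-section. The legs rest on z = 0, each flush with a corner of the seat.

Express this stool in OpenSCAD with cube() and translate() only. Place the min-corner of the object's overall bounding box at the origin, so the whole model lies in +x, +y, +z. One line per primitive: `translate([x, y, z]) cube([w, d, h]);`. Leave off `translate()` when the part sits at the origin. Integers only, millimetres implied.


// leg_h = 382 - 34 = 348
translate([0, 0, 348]) cube([251, 355, 34]);
cube([32, 32, 348]);
translate([219, 0, 0]) cube([32, 32, 348]);
translate([0, 323, 0]) cube([32, 32, 348]);
translate([219, 323, 0]) cube([32, 32, 348]);


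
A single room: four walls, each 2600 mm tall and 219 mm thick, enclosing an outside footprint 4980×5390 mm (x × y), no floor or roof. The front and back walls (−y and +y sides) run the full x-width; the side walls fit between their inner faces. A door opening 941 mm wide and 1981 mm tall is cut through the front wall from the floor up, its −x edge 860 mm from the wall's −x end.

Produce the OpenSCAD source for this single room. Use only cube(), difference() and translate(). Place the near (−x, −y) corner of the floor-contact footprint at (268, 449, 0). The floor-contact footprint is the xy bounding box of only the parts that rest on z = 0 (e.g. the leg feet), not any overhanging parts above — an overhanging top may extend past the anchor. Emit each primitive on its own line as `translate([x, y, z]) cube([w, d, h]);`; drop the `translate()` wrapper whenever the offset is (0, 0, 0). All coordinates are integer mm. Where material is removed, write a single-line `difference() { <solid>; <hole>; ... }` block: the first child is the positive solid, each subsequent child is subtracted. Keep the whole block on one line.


difference() { translate([268, 449, 0]) cube([4980, 219, 2600]); translate([1128, 449, 0]) cube([941, 219, 1981]); }
translate([268, 5620, 0]) cube([4980, 219, 2600]);
translate([268, 668, 0]) cube([219, 4952, 2600]);
translate([5029, 668, 0]) cube([219, 4952, 2600]);
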